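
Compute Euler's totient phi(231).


phi(n) counts integers in [1, n] coprime to n. Using the multiplicative formula phi(n) = n * prod_{p | n} (1 - 1/p):
231 = 3 * 7 * 11, so
phi(231) = 231 * (1 - 1/3) * (1 - 1/7) * (1 - 1/11) = 120.

120


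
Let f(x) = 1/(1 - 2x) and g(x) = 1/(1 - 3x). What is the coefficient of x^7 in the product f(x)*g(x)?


The coefficient of x^n in f*g is the Cauchy product: sum_{k=0}^{n} a^k * b^(n-k).
With a=2, b=3, n=7:
sum_{k=0}^{7} 2^k * 3^(7-k)
= 6305

6305


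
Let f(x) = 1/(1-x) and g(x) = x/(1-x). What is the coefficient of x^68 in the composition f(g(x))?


First simplify the composition: f(g(x)) = 1/(1 - x/(1-x)) = (1-x)/((1-x) - x) = (1-x)/(1-2x).
Now extract the coefficient. Write (1-x)/(1-2x) = 1/(1-2x) - x/(1-2x).
The coefficient of x^n in 1/(1-2x) is 2^n, and in x/(1-2x) is 2^(n-1) (for n >= 1).
So the coefficient of x^68 is 2^68 - 2^67 = 295147905179352825856 - 147573952589676412928 = 147573952589676412928.

147573952589676412928


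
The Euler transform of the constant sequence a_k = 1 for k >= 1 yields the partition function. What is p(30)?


The Euler transform converts the sequence a_k = 1 into the number of integer partitions.
Using the recurrence or dynamic programming:
p(30) = 5604

5604


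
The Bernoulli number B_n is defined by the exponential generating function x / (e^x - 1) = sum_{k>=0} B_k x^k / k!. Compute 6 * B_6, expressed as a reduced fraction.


Bernoulli numbers can also be computed recursively via B_0 = 1 and sum_{j=0}^{m} C(m+1, j) B_j = 0 for m >= 1. Odd-index Bernoulli numbers vanish for k >= 3.
Computing B_6 = 1/42, so 6 * B_6 = 6 * 1/42 = 1/7.

1/7


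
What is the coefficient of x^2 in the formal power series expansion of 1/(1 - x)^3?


The expansion 1/(1 - x)^r = sum_{k>=0} C(k + r - 1, r - 1) x^k follows from the multiset / negative-binomial theorem (or from repeated differentiation of the geometric series).
For r = 3 and k = 2:
C(4, 2) = 24 / (2 * 2) = 6.

6


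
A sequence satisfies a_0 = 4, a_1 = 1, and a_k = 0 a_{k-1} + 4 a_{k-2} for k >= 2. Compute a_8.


The characteristic equation is t^2 - 0 t - 4 = 0, with roots r_1 = 2 and r_2 = -2 (so c_1 = r_1 + r_2, c_2 = -r_1 r_2 as required).
One can use the closed form a_n = A r_1^n + B r_2^n, but direct iteration is more reliable:
a_0 = 4, a_1 = 1, a_2 = 16, a_3 = 4, a_4 = 64, a_5 = 16, a_6 = 256, a_7 = 64, a_8 = 1024.
So a_8 = 1024.

1024


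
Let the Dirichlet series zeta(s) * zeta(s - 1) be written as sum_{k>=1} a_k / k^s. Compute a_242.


Convolution gives a_k = sum_{d | k} d * 1 = sum_{d | k} d = sigma(k), the sum of positive divisors of k.
For k = 242, the divisors are 1, 2, 11, 22, 121, 242, so
sigma(242) = 1 + 2 + 11 + 22 + 121 + 242 = 399.

399


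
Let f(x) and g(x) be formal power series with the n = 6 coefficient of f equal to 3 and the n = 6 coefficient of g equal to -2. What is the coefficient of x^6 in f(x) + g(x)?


Addition of formal power series is termwise.
The coefficient of x^6 in f + g = 3 + -2
= 1

1


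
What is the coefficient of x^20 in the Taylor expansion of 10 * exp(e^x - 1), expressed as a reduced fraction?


exp(e^x - 1) = sum_{k>=0} Bell_k x^k / k!, where Bell_k is the k-th Bell number.
So the coefficient of x^20 is 10 * Bell_20 / 20!.
Computing: Bell_20 = 51724158235372 and 20! = 2432902008176640000, giving
10 * 51724158235372/2432902008176640000 = 263898766507/1241276534784000.

263898766507/1241276534784000


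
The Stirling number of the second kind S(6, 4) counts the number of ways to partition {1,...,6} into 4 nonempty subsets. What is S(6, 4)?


Using the explicit formula S(n,k) = (1/k!) sum_{j=0}^{k} (-1)^(k-j) C(k,j) j^n:
S(6, 4) = 65
Equivalently, S(n,k) is n! times the coefficient of x^n in the EGF (e^x - 1)^k / k!.

65


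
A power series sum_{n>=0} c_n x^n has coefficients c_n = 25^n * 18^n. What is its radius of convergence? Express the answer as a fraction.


By the root test (Cauchy-Hadamard), the radius is R = 1 / limsup_n |c_n|^(1/n).
Here |c_n|^(1/n) = (25^n * 18^n)^(1/n) = 25 * 18 = 450 for all n.
So R = 1/450 = 1/450.

1/450


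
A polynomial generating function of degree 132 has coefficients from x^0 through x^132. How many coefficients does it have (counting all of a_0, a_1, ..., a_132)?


A polynomial of degree 132 takes the form a_0 + a_1 x + ... + a_132 x^132.
The number of coefficients is 132 + 1 = 133.

133


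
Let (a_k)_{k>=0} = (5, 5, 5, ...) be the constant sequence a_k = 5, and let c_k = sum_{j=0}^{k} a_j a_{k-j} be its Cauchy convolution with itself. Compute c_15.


Since a_j = 5 for all j >= 0, the convolution sum becomes
c_k = sum_{j=0}^{k} 5 * 5 = 25 * (k + 1).
Equivalently, the generating function of (a_k) is 5/(1 - x) and its square is 25/(1 - x)^2 = sum_{k>=0} 25(k + 1) x^k.
For k = 15: 25 * 16 = 400.

400


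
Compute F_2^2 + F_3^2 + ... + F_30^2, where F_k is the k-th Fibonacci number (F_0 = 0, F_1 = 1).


There is a standard identity sum_{k=0}^{N} F_k^2 = F_N * F_{N+1} (proved inductively from the telescoping relation F_k^2 = F_k F_{k+1} - F_{k-1} F_k). Then
sum_{k=2}^{30} F_k^2 = F_30 F_31 - F_1 F_2.
Computing: F_30 = 832040, F_31 = 1346269, F_1 = 1, F_2 = 1.
Sum = 832040 * 1346269 - 1 * 1 = 1120149658759.

1120149658759


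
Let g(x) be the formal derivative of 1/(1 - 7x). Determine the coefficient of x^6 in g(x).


Differentiate termwise: d/dx sum_{k>=0} 7^k x^k = sum_{k>=1} k 7^k x^(k-1) = sum_{j>=0} (j+1) 7^(j+1) x^j.
Equivalently, d/dx [1/(1 - 7x)] = 7/(1 - 7x)^2.
For j = 6: 7 * 7^7 = 7 * 823543 = 5764801.

5764801


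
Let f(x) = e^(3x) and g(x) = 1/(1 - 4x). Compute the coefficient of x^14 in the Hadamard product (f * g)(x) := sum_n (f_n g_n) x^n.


Expanding: f_k = 3^k/k! (from e^(3x)) and g_k = 4^k (from 1/(1 - 4x)). So the Hadamard coefficient (f * g)_k = 3^k 4^k / k! = (12)^k / k!.
For k = 14: 12^14/14! = 1283918464548864/87178291200 = 2579890176/175175.

2579890176/175175


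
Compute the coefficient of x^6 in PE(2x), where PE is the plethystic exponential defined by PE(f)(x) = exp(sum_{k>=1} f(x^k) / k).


With f(x) = 2x, the exponent is sum_{k>=1} 2 x^k / k = 2 * (-ln(1 - x)). Exponentiating:
PE(2x) = exp(-2 ln(1 - x)) = 1/(1 - x)^2.
By the negative binomial expansion, [x^n] 1/(1 - x)^2 = C(n + 1, 1).
For n = 6: C(7, 1) = 7.

7


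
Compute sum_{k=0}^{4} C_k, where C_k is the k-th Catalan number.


C_0 through C_4: 1, 1, 2, 5, 14
Sum = 1 + 1 + 2 + 5 + 14
= 23

23


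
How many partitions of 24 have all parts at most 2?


Using the generating function (1-x)^(-1)(1-x^2)^(-1),
the coefficient of x^24 counts these restricted partitions.
Result = 13

13


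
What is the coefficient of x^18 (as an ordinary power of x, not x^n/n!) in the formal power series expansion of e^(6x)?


The exponential series is e^y = sum_{k>=0} y^k / k!. Substituting y = 6x gives
e^(6x) = sum_{k>=0} 6^k x^k / k!.
So the coefficient of x^n is a^n/n! with a = 6, n = 18:
6^18 / 18! = 101559956668416/6402373705728000 = 236196/14889875

236196/14889875


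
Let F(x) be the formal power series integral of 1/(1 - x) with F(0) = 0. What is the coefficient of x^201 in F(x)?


1/(1 - x) = sum_{k>=0} x^k. Integrating termwise and using F(0) = 0 gives
F(x) = sum_{k>=0} x^(k+1) / (k+1) = sum_{m>=1} x^m / m = -ln(1 - x).
So the coefficient of x^201 is 1/201 = 1/201.

1/201


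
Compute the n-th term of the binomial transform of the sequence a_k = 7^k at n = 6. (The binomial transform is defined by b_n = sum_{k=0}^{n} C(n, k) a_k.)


With a_k = 7^k, b_n = sum_{k=0}^{n} C(n, k) 7^k = (1 + 7)^n by the binomial theorem.
For n = 6: (1 + 7)^6 = 8^6 = 262144.

262144


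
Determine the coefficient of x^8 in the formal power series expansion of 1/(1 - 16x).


The geometric series identity gives 1/(1 - c x) = sum_{k>=0} c^k x^k, so the coefficient of x^k is c^k.
Here c = 16 and k = 8.
Computing: 16^8 = 4294967296

4294967296


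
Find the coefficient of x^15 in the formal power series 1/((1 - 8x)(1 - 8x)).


By partial fractions or Cauchy convolution:
The coefficient equals sum_{k=0}^{15} 8^k * 8^(15-k).
= 562949953421312

562949953421312


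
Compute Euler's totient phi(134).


phi(n) counts integers in [1, n] coprime to n. Using the multiplicative formula phi(n) = n * prod_{p | n} (1 - 1/p):
134 = 2 * 67, so
phi(134) = 134 * (1 - 1/2) * (1 - 1/67) = 66.

66


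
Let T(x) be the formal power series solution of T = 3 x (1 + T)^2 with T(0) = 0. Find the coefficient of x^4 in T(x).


Apply the Lagrange inversion formula: if T = 3 x * phi(T) with phi(t) = (1 + t)^2, then [x^n] T = 3^n * (1/n) [t^(n-1)] phi(t)^n = 3^n * (1/n) [t^(n-1)] (1 + t)^(2n) = 3^n * (1/n) C(2n, n-1).
Using the identity C(2n, n-1) = C(2n, n) * n / (n+1), the unscaled factor equals C(2n, n) / (n+1) = C_n, the n-th Catalan number.
For n = 4: C_4 = C(8, 4) / 5 = 70/5 = 14.
With the 3^4 = 81 factor, the coefficient is 81 * 14 = 1134.

1134


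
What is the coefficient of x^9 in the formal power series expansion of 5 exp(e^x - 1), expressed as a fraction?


exp(e^x - 1) is the exponential generating function for the Bell numbers Bell_k: exp(e^x - 1) = sum_{k>=0} Bell_k x^k / k!.
So the coefficient of x^9 in 5 exp(e^x - 1) is 5 Bell_9 / 9!.
Computing: Bell_9 = 21147 and 9! = 362880, giving
5 * 21147/362880 = 1007/3456.

1007/3456


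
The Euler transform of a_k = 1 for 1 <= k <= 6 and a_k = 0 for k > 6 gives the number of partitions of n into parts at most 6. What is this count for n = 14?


Partitions of 14 into parts at most 6:
Using generating function (1-x)^(-1)(1-x^2)^(-1)...(1-x^6)^(-1),
the coefficient of x^14 = 90

90


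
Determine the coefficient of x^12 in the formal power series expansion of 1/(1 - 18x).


The geometric series identity gives 1/(1 - c x) = sum_{k>=0} c^k x^k, so the coefficient of x^k is c^k.
Here c = 18 and k = 12.
Computing: 18^12 = 1156831381426176

1156831381426176


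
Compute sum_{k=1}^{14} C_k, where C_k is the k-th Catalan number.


C_1 through C_14: 1, 2, 5, 14, 42, 132, 429, 1430, 4862, 16796, 58786, 208012, 742900, 2674440
Sum = 1 + 2 + 5 + 14 + 42 + 132 + 429 + 1430 + 4862 + 16796 + 58786 + 208012 + 742900 + 2674440
= 3707851

3707851


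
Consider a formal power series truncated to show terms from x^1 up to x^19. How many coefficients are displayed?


From x^1 to x^19 inclusive, the count is 19 - 1 + 1 = 19.

19


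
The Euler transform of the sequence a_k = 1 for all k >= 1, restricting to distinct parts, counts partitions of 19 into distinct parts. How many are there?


Partitions of 19 into distinct parts can be computed via generating function.
Product (1+x)(1+x^2)(1+x^3)...
The coefficient of x^19 = 54

54


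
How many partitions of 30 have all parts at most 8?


Using the generating function (1-x)^(-1)(1-x^2)^(-1)...(1-x^8)^(-1),
the coefficient of x^30 counts these restricted partitions.
Result = 2462

2462


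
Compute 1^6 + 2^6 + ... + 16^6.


This power sum has a closed form given by Faulhaber's formula
sum_{k=1}^{m} k^p = (1 / (p + 1)) * sum_{j=0}^{p} C(p + 1, j) B_j m^(p + 1 - j),
but for small m direct computation is fastest:
1 + 64 + 729 + 4096 + 15625 + 46656 + 117649 + 262144 + 531441 + 1000000 + 1771561 + 2985984 + 4826809 + 7529536 + 11390625 + 16777216 = 47260136.

47260136


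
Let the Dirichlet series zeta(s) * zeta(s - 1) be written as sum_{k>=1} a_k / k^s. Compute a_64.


Convolution gives a_k = sum_{d | k} d * 1 = sum_{d | k} d = sigma(k), the sum of positive divisors of k.
For k = 64, the divisors are 1, 2, 4, 8, 16, 32, 64, so
sigma(64) = 1 + 2 + 4 + 8 + 16 + 32 + 64 = 127.

127


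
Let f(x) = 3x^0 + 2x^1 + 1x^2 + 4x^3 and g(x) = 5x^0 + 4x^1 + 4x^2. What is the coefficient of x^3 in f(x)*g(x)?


Cauchy product at x^3:
2*4 + 1*4 + 4*5
= 32

32


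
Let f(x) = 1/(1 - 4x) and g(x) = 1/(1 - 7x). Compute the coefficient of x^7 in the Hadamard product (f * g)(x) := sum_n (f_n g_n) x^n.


f has coefficients f_k = 4^k and g has coefficients g_k = 7^k, so the Hadamard product has coefficient (f*g)_k = 4^k * 7^k = 28^k.
For k = 7: 28^7 = 13492928512.

13492928512


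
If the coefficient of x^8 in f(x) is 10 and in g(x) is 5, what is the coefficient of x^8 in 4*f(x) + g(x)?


Scalar multiplication scales coefficients: 4 * 10 = 40.
Then add the g coefficient: 40 + 5
= 45

45


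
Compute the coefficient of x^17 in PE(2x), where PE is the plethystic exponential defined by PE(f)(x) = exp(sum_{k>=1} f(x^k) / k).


With f(x) = 2x, the exponent is sum_{k>=1} 2 x^k / k = 2 * (-ln(1 - x)). Exponentiating:
PE(2x) = exp(-2 ln(1 - x)) = 1/(1 - x)^2.
By the negative binomial expansion, [x^n] 1/(1 - x)^2 = C(n + 1, 1).
For n = 17: C(18, 1) = 18.

18


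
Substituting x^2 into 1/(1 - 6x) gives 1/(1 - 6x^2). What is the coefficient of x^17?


Since 1/(1 - 6x^2) only has even powers of x,
the coefficient of x^17 (odd) is 0.

0


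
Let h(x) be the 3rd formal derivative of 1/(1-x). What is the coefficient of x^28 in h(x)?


Differentiating 3 times: d^3/dx^3 [1/(1-x)] = 3!/(1-x)^4.
The expansion 1/(1-x)^4 = sum_{k>=0} C(k+3, 3) x^k, so the coefficient of x^n in 3!/(1-x)^4 is 3! * C(n+3, 3).
For n = 28: 6 * C(31, 3) = 6 * 4495 = 26970

26970


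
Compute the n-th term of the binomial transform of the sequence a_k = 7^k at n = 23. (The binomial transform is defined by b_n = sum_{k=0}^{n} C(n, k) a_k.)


With a_k = 7^k, b_n = sum_{k=0}^{n} C(n, k) 7^k = (1 + 7)^n by the binomial theorem.
For n = 23: (1 + 7)^23 = 8^23 = 590295810358705651712.

590295810358705651712


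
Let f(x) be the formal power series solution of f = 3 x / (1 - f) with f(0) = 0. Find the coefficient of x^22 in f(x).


Apply Lagrange inversion: f = 3 x * phi(f) with phi(t) = 1/(1 - t), so
[x^n] f = 3^n * (1/n) [t^(n-1)] phi(t)^n = 3^n * (1/n) [t^(n-1)] (1 - t)^(-n) = 3^n * (1/n) C(2n - 2, n - 1) = 3^n * C_{n-1}.
For n = 22: C_21 = C(42, 21) / 22 = 538257874440/22 = 24466267020.
With the 3^22 = 31381059609 factor, the coefficient is 31381059609 * 24466267020 = 767777383764330795180.

767777383764330795180


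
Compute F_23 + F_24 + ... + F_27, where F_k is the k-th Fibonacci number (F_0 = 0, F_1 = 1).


Use the identity sum_{k=0}^{N} F_k = F_{N+2} - 1 (which follows from F_{k+2} - F_{k+1} = F_k). Then
sum_{k=23}^{27} F_k = (F_{29} - 1) - (F_{24} - 1) = F_{29} - F_{24}.
Computing: F_{29} = 514229, F_{24} = 46368, so
Sum = 514229 - 46368 = 467861.

467861


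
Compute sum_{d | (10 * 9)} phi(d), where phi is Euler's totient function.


First, 10 * 9 = 90. One classical identity is sum_{d | n} phi(d) = n (each k in [1, n] has a unique gcd with n, and among the k's with gcd(k, n) = n/d there are phi(d) of them). So the sum equals 90. We also verify directly:
Divisors of 90: 1, 2, 3, 5, 6, 9, 10, 15, 18, 30, 45, 90.
phi values: 1, 1, 2, 4, 2, 6, 4, 8, 6, 8, 24, 24.
Sum = 90.

90


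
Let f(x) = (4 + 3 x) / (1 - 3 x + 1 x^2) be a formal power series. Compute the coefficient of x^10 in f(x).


Write f(x) = sum_{k>=0} a_k x^k. Multiplying both sides by 1 - 3 x + 1 x^2 gives
(1 - 3 x + 1 x^2) sum_{k>=0} a_k x^k = 4 + 3 x.
Matching coefficients:
 x^0: a_0 = 4
 x^1: a_1 - 3 a_0 = 3  =>  a_1 = 3*4 + 3 = 15
 x^k (k >= 2): a_k = 3 a_{k-1} - 1 a_{k-2}.
Iterating: a_2 = 41, a_3 = 108, a_4 = 283, a_5 = 741, a_6 = 1940, a_7 = 5079, a_8 = 13297, a_9 = 34812, a_10 = 91139.
So the coefficient of x^10 is 91139.

91139


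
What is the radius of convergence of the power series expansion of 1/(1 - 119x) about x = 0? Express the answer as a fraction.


Expanding 1/(1 - 119x) = sum_{k>=0} 119^k x^k, the series converges when |119x| < 1, i.e., |x| < 1/119.
So the radius of convergence is 1/119 = 1/119.

1/119


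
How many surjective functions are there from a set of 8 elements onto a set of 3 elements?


By inclusion-exclusion on which target elements are missed, the number of surjections from an n-set onto a k-set is
surj(n, k) = sum_{j=0}^{k} (-1)^j C(k, j) (k - j)^n.
Equivalently surj(n, k) = k! * S(n, k), where S(n, k) is the Stirling number of the second kind.
For n = 8, k = 3:
S(8, 3) = 966, so
surj = 3! * 966 = 6 * 966 = 5796.

5796


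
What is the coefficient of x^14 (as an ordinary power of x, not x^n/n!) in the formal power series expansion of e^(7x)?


The exponential series is e^y = sum_{k>=0} y^k / k!. Substituting y = 7x gives
e^(7x) = sum_{k>=0} 7^k x^k / k!.
So the coefficient of x^n is a^n/n! with a = 7, n = 14:
7^14 / 14! = 678223072849/87178291200 = 13841287201/1779148800

13841287201/1779148800


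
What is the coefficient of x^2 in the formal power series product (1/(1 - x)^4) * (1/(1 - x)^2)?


Combine the factors: (1/(1 - x)^4) * (1/(1 - x)^2) = 1/(1 - x)^6.
Then use 1/(1 - x)^r = sum_{k>=0} C(k + r - 1, r - 1) x^k with r = 6 and k = 2:
C(7, 5) = 21.

21


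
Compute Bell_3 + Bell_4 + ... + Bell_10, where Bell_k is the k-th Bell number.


Recall Bell_k counts set partitions of a k-set (with Bell_0 = 1 by convention).
Bell_3 through Bell_10: 5, 15, 52, 203, 877, 4140, 21147, 115975
Sum = 5 + 15 + 52 + 203 + 877 + 4140 + 21147 + 115975 = 142414.

142414


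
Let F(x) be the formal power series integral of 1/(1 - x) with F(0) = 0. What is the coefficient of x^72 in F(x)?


1/(1 - x) = sum_{k>=0} x^k. Integrating termwise and using F(0) = 0 gives
F(x) = sum_{k>=0} x^(k+1) / (k+1) = sum_{m>=1} x^m / m = -ln(1 - x).
So the coefficient of x^72 is 1/72 = 1/72.

1/72


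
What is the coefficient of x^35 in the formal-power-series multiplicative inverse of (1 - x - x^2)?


Let the inverse be f(x) = sum_{k>=0} a_k x^k. From f(x) * (1 - x - x^2) = 1 and matching coefficients:
 x^0: a_0 = 1.
 x^1: a_1 - a_0 = 0, so a_1 = 1.
 x^k (k >= 2): a_k - a_{k-1} - a_{k-2} = 0, i.e. a_k = a_{k-1} + a_{k-2}.
This is the Fibonacci-type recurrence shifted so that a_0 = a_1 = 1.
Iterating: a_0=1, a_1=1, a_2=2, a_3=3, a_4=5, a_5=8, a_6=13, a_7=21, a_8=34, a_9=55, ...
a_35 = 14930352.

14930352


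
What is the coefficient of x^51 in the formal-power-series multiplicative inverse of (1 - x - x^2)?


Let the inverse be f(x) = sum_{k>=0} a_k x^k. From f(x) * (1 - x - x^2) = 1 and matching coefficients:
 x^0: a_0 = 1.
 x^1: a_1 - a_0 = 0, so a_1 = 1.
 x^k (k >= 2): a_k - a_{k-1} - a_{k-2} = 0, i.e. a_k = a_{k-1} + a_{k-2}.
This is the Fibonacci-type recurrence shifted so that a_0 = a_1 = 1.
Iterating: a_0=1, a_1=1, a_2=2, a_3=3, a_4=5, a_5=8, a_6=13, a_7=21, a_8=34, a_9=55, ...
a_51 = 32951280099.

32951280099


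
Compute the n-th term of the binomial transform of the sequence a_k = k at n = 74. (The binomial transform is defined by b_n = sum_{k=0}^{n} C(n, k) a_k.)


With a_k = k, b_n = sum_{k=0}^{n} C(n, k) k. Using k * C(n, k) = n * C(n-1, k-1) gives b_n = n * sum_{k>=1} C(n-1, k-1) = n * 2^(n-1).
For n = 74: 74 * 2^73 = 74 * 9444732965739290427392 = 698910239464707491627008.

698910239464707491627008


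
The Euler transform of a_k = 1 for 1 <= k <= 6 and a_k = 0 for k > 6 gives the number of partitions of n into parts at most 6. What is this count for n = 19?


Partitions of 19 into parts at most 6:
Using generating function (1-x)^(-1)(1-x^2)^(-1)...(1-x^6)^(-1),
the coefficient of x^19 = 235

235


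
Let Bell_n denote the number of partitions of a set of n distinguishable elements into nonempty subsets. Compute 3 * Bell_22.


Bell_22 can be computed from the Bell triangle or from Dobinski's identity Bell_n = (1/e) * sum_{k>=0} k^n / k!.
Computing Bell_22 = 4506715738447323.
Then 3 * 4506715738447323 = 13520147215341969.

13520147215341969


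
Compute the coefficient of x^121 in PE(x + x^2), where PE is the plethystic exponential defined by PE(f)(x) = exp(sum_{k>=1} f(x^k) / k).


With f(x) = x + x^2, the exponent is sum_{k>=1} (x^k + x^(2k)) / k = -ln(1 - x) - ln(1 - x^2). Exponentiating:
PE(x + x^2) = 1 / ((1 - x)(1 - x^2)).
This is the generating function for partitions of n into parts of size 1 or 2. The number of 2's can be any j in 0..60, and the rest are 1's, so
[x^121] = floor(121/2) + 1 = 61.

61


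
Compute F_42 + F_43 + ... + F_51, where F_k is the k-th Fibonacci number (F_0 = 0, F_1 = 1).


Use the identity sum_{k=0}^{N} F_k = F_{N+2} - 1 (which follows from F_{k+2} - F_{k+1} = F_k). Then
sum_{k=42}^{51} F_k = (F_{53} - 1) - (F_{43} - 1) = F_{53} - F_{43}.
Computing: F_{53} = 53316291173, F_{43} = 433494437, so
Sum = 53316291173 - 433494437 = 52882796736.

52882796736


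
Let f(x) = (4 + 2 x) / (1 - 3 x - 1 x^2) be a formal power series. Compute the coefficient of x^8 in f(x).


Write f(x) = sum_{k>=0} a_k x^k. Multiplying both sides by 1 - 3 x - 1 x^2 gives
(1 - 3 x - 1 x^2) sum_{k>=0} a_k x^k = 4 + 2 x.
Matching coefficients:
 x^0: a_0 = 4
 x^1: a_1 - 3 a_0 = 2  =>  a_1 = 3*4 + 2 = 14
 x^k (k >= 2): a_k = 3 a_{k-1} + 1 a_{k-2}.
Iterating: a_2 = 46, a_3 = 152, a_4 = 502, a_5 = 1658, a_6 = 5476, a_7 = 18086, a_8 = 59734.
So the coefficient of x^8 is 59734.

59734


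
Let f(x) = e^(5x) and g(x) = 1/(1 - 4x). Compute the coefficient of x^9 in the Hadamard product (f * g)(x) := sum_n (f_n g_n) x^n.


Expanding: f_k = 5^k/k! (from e^(5x)) and g_k = 4^k (from 1/(1 - 4x)). So the Hadamard coefficient (f * g)_k = 5^k 4^k / k! = (20)^k / k!.
For k = 9: 20^9/9! = 512000000000/362880 = 800000000/567.

800000000/567


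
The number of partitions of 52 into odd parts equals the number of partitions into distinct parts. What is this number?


Computing partitions of 52 into odd parts (1, 3, 5, ...):
Using the generating function prod_{k>=0} 1/(1-x^(2k+1)),
the count is 4582

4582


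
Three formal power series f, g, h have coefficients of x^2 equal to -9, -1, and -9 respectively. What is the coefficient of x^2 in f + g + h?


Series addition is componentwise:
-9 + -1 + -9
= -19

-19


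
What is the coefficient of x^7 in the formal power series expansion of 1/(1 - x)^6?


The negative binomial / multiset identity is
1/(1 - x)^r = sum_{k>=0} C(k + r - 1, r - 1) x^k.
Here r = 6 and k = 7, so the coefficient is
C(7 + 5, 5) = C(12, 5)
= 792

792


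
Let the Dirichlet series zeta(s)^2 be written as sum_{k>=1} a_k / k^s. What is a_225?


The Dirichlet convolution of the constant function 1 with itself gives (1 * 1)(k) = sum_{d | k} 1 = d(k), the number of positive divisors of k.
Since zeta(s) = sum_{k>=1} 1/k^s, we have zeta(s)^2 = sum_{k>=1} d(k)/k^s, so a_k = d(k).
For k = 225: the divisors are 1, 3, 5, 9, 15, 25, 45, 75, 225.
Count = 9.

9


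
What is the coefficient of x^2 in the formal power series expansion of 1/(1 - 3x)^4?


The general identity 1/(1 - c x)^r = sum_{k>=0} c^k C(k + r - 1, r - 1) x^k follows by substituting y = c x into 1/(1 - y)^r = sum_{k>=0} C(k + r - 1, r - 1) y^k.
For c = 3, r = 4, k = 2:
3^2 * C(5, 3) = 9 * 10 = 90.

90


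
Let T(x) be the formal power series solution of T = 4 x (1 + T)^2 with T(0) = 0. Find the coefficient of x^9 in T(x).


Apply the Lagrange inversion formula: if T = 4 x * phi(T) with phi(t) = (1 + t)^2, then [x^n] T = 4^n * (1/n) [t^(n-1)] phi(t)^n = 4^n * (1/n) [t^(n-1)] (1 + t)^(2n) = 4^n * (1/n) C(2n, n-1).
Using the identity C(2n, n-1) = C(2n, n) * n / (n+1), the unscaled factor equals C(2n, n) / (n+1) = C_n, the n-th Catalan number.
For n = 9: C_9 = C(18, 9) / 10 = 48620/10 = 4862.
With the 4^9 = 262144 factor, the coefficient is 262144 * 4862 = 1274544128.

1274544128


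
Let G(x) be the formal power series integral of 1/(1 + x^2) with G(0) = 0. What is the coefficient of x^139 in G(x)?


1/(1 + x^2) = sum_{j>=0} (-1)^j x^(2j). Integrating termwise with G(0) = 0:
G(x) = sum_{j>=0} (-1)^j x^(2j+1) / (2j+1) = arctan(x).
Only odd powers are nonzero. For x^139 write 139 = 2*69 + 1, giving
(-1)^69 / 139 = -1/139 = -1/139.

-1/139


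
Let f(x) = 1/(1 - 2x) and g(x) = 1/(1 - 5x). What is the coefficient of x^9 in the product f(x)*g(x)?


The coefficient of x^n in f*g is the Cauchy product: sum_{k=0}^{n} a^k * b^(n-k).
With a=2, b=5, n=9:
sum_{k=0}^{9} 2^k * 5^(9-k)
= 3254867

3254867


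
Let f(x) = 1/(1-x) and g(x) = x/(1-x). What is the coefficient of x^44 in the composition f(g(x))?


First simplify the composition: f(g(x)) = 1/(1 - x/(1-x)) = (1-x)/((1-x) - x) = (1-x)/(1-2x).
Now extract the coefficient. Write (1-x)/(1-2x) = 1/(1-2x) - x/(1-2x).
The coefficient of x^n in 1/(1-2x) is 2^n, and in x/(1-2x) is 2^(n-1) (for n >= 1).
So the coefficient of x^44 is 2^44 - 2^43 = 17592186044416 - 8796093022208 = 8796093022208.

8796093022208


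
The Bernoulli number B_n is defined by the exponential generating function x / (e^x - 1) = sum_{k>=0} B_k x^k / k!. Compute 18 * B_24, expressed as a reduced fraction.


Bernoulli numbers can also be computed recursively via B_0 = 1 and sum_{j=0}^{m} C(m+1, j) B_j = 0 for m >= 1. Odd-index Bernoulli numbers vanish for k >= 3.
Computing B_24 = -236364091/2730, so 18 * B_24 = 18 * -236364091/2730 = -709092273/455.

-709092273/455


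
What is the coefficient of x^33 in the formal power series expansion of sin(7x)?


The Maclaurin series is sin(t) = sum_{k>=0} (-1)^k t^(2k+1) / (2k+1)!, so substituting t = 7x, only odd powers of x are nonzero, with coefficient of x^(2k+1) equal to (-1)^k 7^(2k+1) / (2k+1)!.
Write 33 = 2*16 + 1, giving the coefficient (-1)^16 * 7^33 / 33! = 7730993719707444524137094407/8683317618811886495518194401280000000 = 3219905755813179726837607/3616542115290248436284129280000000.

3219905755813179726837607/3616542115290248436284129280000000


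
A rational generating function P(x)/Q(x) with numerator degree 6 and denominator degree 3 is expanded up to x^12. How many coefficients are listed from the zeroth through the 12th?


Expanding up to x^12 gives the coefficients for x^0, x^1, ..., x^12.
That is 12 + 1 = 13 coefficients in total.

13


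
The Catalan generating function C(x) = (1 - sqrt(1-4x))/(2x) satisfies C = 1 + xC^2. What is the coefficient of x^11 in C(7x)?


Substituting x -> 7x scales the n-th coefficient by 7^n, so [x^11] C(7x) = 7^11 * C_11.
C_11 = C(2*11, 11)/(12) = 705432/12 = 58786.
So 7^11 * 58786 = 1977326743 * 58786 = 116239129913998.

116239129913998


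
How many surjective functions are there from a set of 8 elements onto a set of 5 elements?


By inclusion-exclusion on which target elements are missed, the number of surjections from an n-set onto a k-set is
surj(n, k) = sum_{j=0}^{k} (-1)^j C(k, j) (k - j)^n.
Equivalently surj(n, k) = k! * S(n, k), where S(n, k) is the Stirling number of the second kind.
For n = 8, k = 5:
S(8, 5) = 1050, so
surj = 5! * 1050 = 120 * 1050 = 126000.

126000


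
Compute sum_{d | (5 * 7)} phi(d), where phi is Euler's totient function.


First, 5 * 7 = 35. One classical identity is sum_{d | n} phi(d) = n (each k in [1, n] has a unique gcd with n, and among the k's with gcd(k, n) = n/d there are phi(d) of them). So the sum equals 35. We also verify directly:
Divisors of 35: 1, 5, 7, 35.
phi values: 1, 4, 6, 24.
Sum = 35.

35


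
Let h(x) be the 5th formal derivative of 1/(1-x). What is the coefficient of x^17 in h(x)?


Differentiating 5 times: d^5/dx^5 [1/(1-x)] = 5!/(1-x)^6.
The expansion 1/(1-x)^6 = sum_{k>=0} C(k+5, 5) x^k, so the coefficient of x^n in 5!/(1-x)^6 is 5! * C(n+5, 5).
For n = 17: 120 * C(22, 5) = 120 * 26334 = 3160080

3160080


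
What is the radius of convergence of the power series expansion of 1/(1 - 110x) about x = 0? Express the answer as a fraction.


Expanding 1/(1 - 110x) = sum_{k>=0} 110^k x^k, the series converges when |110x| < 1, i.e., |x| < 1/110.
So the radius of convergence is 1/110 = 1/110.

1/110


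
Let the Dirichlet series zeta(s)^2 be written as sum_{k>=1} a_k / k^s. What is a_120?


The Dirichlet convolution of the constant function 1 with itself gives (1 * 1)(k) = sum_{d | k} 1 = d(k), the number of positive divisors of k.
Since zeta(s) = sum_{k>=1} 1/k^s, we have zeta(s)^2 = sum_{k>=1} d(k)/k^s, so a_k = d(k).
For k = 120: the divisors are 1, 2, 3, 4, 5, 6, 8, 10, 12, 15, 20, 24, 30, 40, 60, 120.
Count = 16.

16


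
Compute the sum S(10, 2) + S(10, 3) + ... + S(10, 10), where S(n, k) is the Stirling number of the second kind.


By definition, S(n, k) counts partitions of an n-set into exactly k nonempty blocks.
Computing row n = 10 for k = 2..10:
S(10, k): 511, 9330, 34105, 42525, 22827, 5880, 750, 45, 1
Sum = 115974.

115974


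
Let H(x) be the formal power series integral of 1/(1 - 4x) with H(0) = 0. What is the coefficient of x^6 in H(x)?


1/(1 - 4x) = sum_{k>=0} 4^k x^k. Integrating termwise with H(0) = 0:
H(x) = sum_{k>=0} 4^k x^(k+1) / (k+1) = sum_{m>=1} 4^(m-1) x^m / m.
For m = 6: 4^5/6 = 1024/6 = 512/3.

512/3


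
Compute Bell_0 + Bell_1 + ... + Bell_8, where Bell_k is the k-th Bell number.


Recall Bell_k counts set partitions of a k-set (with Bell_0 = 1 by convention).
Bell_0 through Bell_8: 1, 1, 2, 5, 15, 52, 203, 877, 4140
Sum = 1 + 1 + 2 + 5 + 15 + 52 + 203 + 877 + 4140 = 5296.

5296


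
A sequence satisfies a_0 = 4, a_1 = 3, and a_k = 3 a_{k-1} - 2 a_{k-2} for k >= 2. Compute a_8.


The characteristic equation is t^2 - 3 t + 2 = 0, with roots r_1 = 2 and r_2 = 1 (so c_1 = r_1 + r_2, c_2 = -r_1 r_2 as required).
One can use the closed form a_n = A r_1^n + B r_2^n, but direct iteration is more reliable:
a_0 = 4, a_1 = 3, a_2 = 1, a_3 = -3, a_4 = -11, a_5 = -27, a_6 = -59, a_7 = -123, a_8 = -251.
So a_8 = -251.

-251


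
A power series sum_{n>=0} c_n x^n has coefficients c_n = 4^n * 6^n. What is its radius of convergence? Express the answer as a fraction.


By the root test (Cauchy-Hadamard), the radius is R = 1 / limsup_n |c_n|^(1/n).
Here |c_n|^(1/n) = (4^n * 6^n)^(1/n) = 4 * 6 = 24 for all n.
So R = 1/24 = 1/24.

1/24


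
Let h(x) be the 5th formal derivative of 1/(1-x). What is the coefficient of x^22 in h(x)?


Differentiating 5 times: d^5/dx^5 [1/(1-x)] = 5!/(1-x)^6.
The expansion 1/(1-x)^6 = sum_{k>=0} C(k+5, 5) x^k, so the coefficient of x^n in 5!/(1-x)^6 is 5! * C(n+5, 5).
For n = 22: 120 * C(27, 5) = 120 * 80730 = 9687600

9687600


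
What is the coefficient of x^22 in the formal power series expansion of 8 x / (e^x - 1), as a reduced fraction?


The exponential generating function for Bernoulli numbers is
x / (e^x - 1) = sum_{k>=0} B_k x^k / k!.
So the coefficient of x^22 in 8 x / (e^x - 1) is 8 B_22 / 22!.
Computing: B_22 = 854513/138, 22! = 1124000727777607680000, giving
8 * 854513/138 / 1124000727777607680000 = 77683/1762637504923975680000.

77683/1762637504923975680000


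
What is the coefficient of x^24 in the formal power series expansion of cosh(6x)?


The Maclaurin series is cosh(t) = sum_{m>=0} t^(2m) / (2m)!, so substituting t = 6x, only even powers of x are nonzero, with coefficient of x^(2m) equal to 6^(2m) / (2m)!.
For x^24 the coefficient is 6^24/24! = 4738381338321616896/620448401733239439360000 = 19131876/2505147019375.

19131876/2505147019375


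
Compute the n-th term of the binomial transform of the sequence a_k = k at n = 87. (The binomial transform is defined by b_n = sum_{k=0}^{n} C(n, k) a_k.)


With a_k = k, b_n = sum_{k=0}^{n} C(n, k) k. Using k * C(n, k) = n * C(n-1, k-1) gives b_n = n * sum_{k>=1} C(n-1, k-1) = n * 2^(n-1).
For n = 87: 87 * 2^86 = 87 * 77371252455336267181195264 = 6731298963614255244763987968.

6731298963614255244763987968


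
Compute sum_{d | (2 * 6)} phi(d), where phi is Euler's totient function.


First, 2 * 6 = 12. One classical identity is sum_{d | n} phi(d) = n (each k in [1, n] has a unique gcd with n, and among the k's with gcd(k, n) = n/d there are phi(d) of them). So the sum equals 12. We also verify directly:
Divisors of 12: 1, 2, 3, 4, 6, 12.
phi values: 1, 1, 2, 2, 2, 4.
Sum = 12.

12


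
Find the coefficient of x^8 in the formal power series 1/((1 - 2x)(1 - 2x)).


By partial fractions or Cauchy convolution:
The coefficient equals sum_{k=0}^{8} 2^k * 2^(8-k).
= 2304

2304


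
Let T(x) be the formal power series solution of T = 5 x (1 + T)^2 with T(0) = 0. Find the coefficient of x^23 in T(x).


Apply the Lagrange inversion formula: if T = 5 x * phi(T) with phi(t) = (1 + t)^2, then [x^n] T = 5^n * (1/n) [t^(n-1)] phi(t)^n = 5^n * (1/n) [t^(n-1)] (1 + t)^(2n) = 5^n * (1/n) C(2n, n-1).
Using the identity C(2n, n-1) = C(2n, n) * n / (n+1), the unscaled factor equals C(2n, n) / (n+1) = C_n, the n-th Catalan number.
For n = 23: C_23 = C(46, 23) / 24 = 8233430727600/24 = 343059613650.
With the 5^23 = 11920928955078125 factor, the coefficient is 11920928955078125 * 343059613650 = 4089589281678199768066406250.

4089589281678199768066406250


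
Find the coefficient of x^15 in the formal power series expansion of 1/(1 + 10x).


Write 1/(1 + c x) = 1/(1 - (-c) x) and apply the geometric-series identity
1/(1 - y) = sum_{k>=0} y^k to get 1/(1 + c x) = sum_{k>=0} (-c)^k x^k.
So the coefficient of x^k is (-c)^k = (-1)^k * c^k.
Here c = 10 and k = 15:
(-10)^15 = -1 * 1000000000000000 = -1000000000000000

-1000000000000000


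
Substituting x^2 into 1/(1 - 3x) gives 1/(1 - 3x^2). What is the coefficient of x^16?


The coefficient of x^(2m) in 1/(1 - 3x^2) is 3^m.
With n = 16 = 2*8, the coefficient is 3^8 = 6561.

6561


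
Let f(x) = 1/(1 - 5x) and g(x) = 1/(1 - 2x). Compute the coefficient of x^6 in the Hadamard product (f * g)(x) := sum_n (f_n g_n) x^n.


f has coefficients f_k = 5^k and g has coefficients g_k = 2^k, so the Hadamard product has coefficient (f*g)_k = 5^k * 2^k = 10^k.
For k = 6: 10^6 = 1000000.

1000000


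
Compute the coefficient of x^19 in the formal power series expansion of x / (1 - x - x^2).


Let f(x) = sum_{k>=0} a_k x^k. Multiplying f(x) * (1 - x - x^2) = x and matching coefficients gives a_0 = 0, a_1 = 1, and a_k = a_{k-1} + a_{k-2} for k >= 2. These are the Fibonacci numbers F_k.
Iterating from F_0 = 0, F_1 = 1:
F_0=0, F_1=1, F_2=1, F_3=2, F_4=3, F_5=5, F_6=8, F_7=13, F_8=21, F_9=34, ...
F_19 = 4181.

4181


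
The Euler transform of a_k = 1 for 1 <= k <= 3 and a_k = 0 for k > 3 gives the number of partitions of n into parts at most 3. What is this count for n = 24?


Partitions of 24 into parts at most 3:
Using generating function (1-x)^(-1)(1-x^2)^(-1)(1-x^3)^(-1),
the coefficient of x^24 = 61

61


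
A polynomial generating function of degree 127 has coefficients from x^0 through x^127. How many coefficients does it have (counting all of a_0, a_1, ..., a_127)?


A polynomial of degree 127 takes the form a_0 + a_1 x + ... + a_127 x^127.
The number of coefficients is 127 + 1 = 128.

128


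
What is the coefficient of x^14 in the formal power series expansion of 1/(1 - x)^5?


The expansion 1/(1 - x)^r = sum_{k>=0} C(k + r - 1, r - 1) x^k follows from the multiset / negative-binomial theorem (or from repeated differentiation of the geometric series).
For r = 5 and k = 14:
C(18, 4) = 6402373705728000 / (24 * 87178291200) = 3060.

3060


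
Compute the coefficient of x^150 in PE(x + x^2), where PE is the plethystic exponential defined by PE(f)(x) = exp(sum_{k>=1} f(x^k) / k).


With f(x) = x + x^2, the exponent is sum_{k>=1} (x^k + x^(2k)) / k = -ln(1 - x) - ln(1 - x^2). Exponentiating:
PE(x + x^2) = 1 / ((1 - x)(1 - x^2)).
This is the generating function for partitions of n into parts of size 1 or 2. The number of 2's can be any j in 0..75, and the rest are 1's, so
[x^150] = floor(150/2) + 1 = 76.

76


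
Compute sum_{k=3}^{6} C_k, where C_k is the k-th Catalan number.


C_3 through C_6: 5, 14, 42, 132
Sum = 5 + 14 + 42 + 132
= 193

193


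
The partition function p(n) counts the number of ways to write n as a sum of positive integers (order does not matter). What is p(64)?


Using the generating function prod_{k>=1} 1/(1-x^k), we compute p(64).
By dynamic programming over parts 1 through 64:
p(64) = 1741630

1741630


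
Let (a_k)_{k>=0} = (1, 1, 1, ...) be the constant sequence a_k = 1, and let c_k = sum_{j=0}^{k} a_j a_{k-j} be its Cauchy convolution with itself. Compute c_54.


Since a_j = 1 for all j >= 0, the convolution sum becomes
c_k = sum_{j=0}^{k} 1 * 1 = 1 * (k + 1).
Equivalently, the generating function of (a_k) is 1/(1 - x) and its square is 1/(1 - x)^2 = sum_{k>=0} 1(k + 1) x^k.
For k = 54: 1 * 55 = 55.

55


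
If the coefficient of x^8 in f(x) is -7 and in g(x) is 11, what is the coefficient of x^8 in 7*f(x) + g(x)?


Scalar multiplication scales coefficients: 7 * -7 = -49.
Then add the g coefficient: -49 + 11
= -38

-38


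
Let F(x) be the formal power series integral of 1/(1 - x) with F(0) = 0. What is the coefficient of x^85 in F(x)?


1/(1 - x) = sum_{k>=0} x^k. Integrating termwise and using F(0) = 0 gives
F(x) = sum_{k>=0} x^(k+1) / (k+1) = sum_{m>=1} x^m / m = -ln(1 - x).
So the coefficient of x^85 is 1/85 = 1/85.

1/85


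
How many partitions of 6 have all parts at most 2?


Using the generating function (1-x)^(-1)(1-x^2)^(-1),
the coefficient of x^6 counts these restricted partitions.
Result = 4

4


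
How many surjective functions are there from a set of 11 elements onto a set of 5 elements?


By inclusion-exclusion on which target elements are missed, the number of surjections from an n-set onto a k-set is
surj(n, k) = sum_{j=0}^{k} (-1)^j C(k, j) (k - j)^n.
Equivalently surj(n, k) = k! * S(n, k), where S(n, k) is the Stirling number of the second kind.
For n = 11, k = 5:
S(11, 5) = 246730, so
surj = 5! * 246730 = 120 * 246730 = 29607600.

29607600


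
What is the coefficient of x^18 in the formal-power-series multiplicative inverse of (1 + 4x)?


The inverse is 1/(1 + 4x). Apply the geometric identity 1/(1 - y) = sum_{k>=0} y^k with y = -4x:
1/(1 + 4x) = sum_{k>=0} (-4)^k x^k.
So the coefficient of x^18 is (-4)^18 = 68719476736.

68719476736


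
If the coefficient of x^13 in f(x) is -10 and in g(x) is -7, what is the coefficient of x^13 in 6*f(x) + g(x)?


Scalar multiplication scales coefficients: 6 * -10 = -60.
Then add the g coefficient: -60 + -7
= -67

-67


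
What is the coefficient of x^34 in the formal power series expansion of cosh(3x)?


The Maclaurin series is cosh(t) = sum_{m>=0} t^(2m) / (2m)!, so substituting t = 3x, only even powers of x are nonzero, with coefficient of x^(2m) equal to 3^(2m) / (2m)!.
For x^34 the coefficient is 3^34/34! = 16677181699666569/295232799039604140847618609643520000000 = 1162261467/20575281381334769320591360000000.

1162261467/20575281381334769320591360000000


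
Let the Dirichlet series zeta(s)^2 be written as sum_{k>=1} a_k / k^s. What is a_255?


The Dirichlet convolution of the constant function 1 with itself gives (1 * 1)(k) = sum_{d | k} 1 = d(k), the number of positive divisors of k.
Since zeta(s) = sum_{k>=1} 1/k^s, we have zeta(s)^2 = sum_{k>=1} d(k)/k^s, so a_k = d(k).
For k = 255: the divisors are 1, 3, 5, 15, 17, 51, 85, 255.
Count = 8.

8


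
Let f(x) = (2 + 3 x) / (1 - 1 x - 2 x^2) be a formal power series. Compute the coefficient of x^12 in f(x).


Write f(x) = sum_{k>=0} a_k x^k. Multiplying both sides by 1 - 1 x - 2 x^2 gives
(1 - 1 x - 2 x^2) sum_{k>=0} a_k x^k = 2 + 3 x.
Matching coefficients:
 x^0: a_0 = 2
 x^1: a_1 - 1 a_0 = 3  =>  a_1 = 1*2 + 3 = 5
 x^k (k >= 2): a_k = 1 a_{k-1} + 2 a_{k-2}.
Iterating: a_2 = 9, a_3 = 19, a_4 = 37, a_5 = 75, a_6 = 149, a_7 = 299, a_8 = 597, a_9 = 1195, a_10 = 2389, a_11 = 4779, a_12 = 9557.
So the coefficient of x^12 is 9557.

9557


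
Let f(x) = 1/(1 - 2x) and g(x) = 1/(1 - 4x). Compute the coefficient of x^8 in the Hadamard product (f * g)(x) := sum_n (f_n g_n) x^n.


f has coefficients f_k = 2^k and g has coefficients g_k = 4^k, so the Hadamard product has coefficient (f*g)_k = 2^k * 4^k = 8^k.
For k = 8: 8^8 = 16777216.

16777216


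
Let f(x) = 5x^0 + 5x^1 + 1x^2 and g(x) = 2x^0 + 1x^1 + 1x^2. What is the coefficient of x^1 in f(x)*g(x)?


Cauchy product at x^1:
5*1 + 5*2
= 15

15


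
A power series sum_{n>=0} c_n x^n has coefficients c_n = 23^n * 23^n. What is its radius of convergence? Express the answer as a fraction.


By the root test (Cauchy-Hadamard), the radius is R = 1 / limsup_n |c_n|^(1/n).
Here |c_n|^(1/n) = (23^n * 23^n)^(1/n) = 23 * 23 = 529 for all n.
So R = 1/529 = 1/529.

1/529
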